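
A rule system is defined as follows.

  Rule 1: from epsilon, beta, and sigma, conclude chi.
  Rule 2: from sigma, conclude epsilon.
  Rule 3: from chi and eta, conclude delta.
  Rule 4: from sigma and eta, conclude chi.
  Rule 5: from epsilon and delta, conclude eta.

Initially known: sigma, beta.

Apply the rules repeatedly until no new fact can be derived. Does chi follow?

Yes

sigma holds, so epsilon follows (Rule 2).
From epsilon, beta, and sigma, Rule 1 gives chi.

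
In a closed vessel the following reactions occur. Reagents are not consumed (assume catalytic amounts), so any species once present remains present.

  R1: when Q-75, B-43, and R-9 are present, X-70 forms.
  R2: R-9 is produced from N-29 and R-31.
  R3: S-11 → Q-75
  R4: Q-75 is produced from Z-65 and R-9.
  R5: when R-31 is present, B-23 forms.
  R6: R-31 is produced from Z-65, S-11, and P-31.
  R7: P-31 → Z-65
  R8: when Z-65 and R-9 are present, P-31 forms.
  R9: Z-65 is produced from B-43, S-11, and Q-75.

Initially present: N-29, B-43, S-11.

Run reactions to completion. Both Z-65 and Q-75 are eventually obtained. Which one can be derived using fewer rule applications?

Q-75: S-11 present → Q-75 forms (R3). [1 rule application]
Z-65: S-11 present → Q-75 forms (R3). B-43, S-11, and Q-75 present → Z-65 forms (R9). [2 rule applications]
Q-75 needs fewer.

Q-75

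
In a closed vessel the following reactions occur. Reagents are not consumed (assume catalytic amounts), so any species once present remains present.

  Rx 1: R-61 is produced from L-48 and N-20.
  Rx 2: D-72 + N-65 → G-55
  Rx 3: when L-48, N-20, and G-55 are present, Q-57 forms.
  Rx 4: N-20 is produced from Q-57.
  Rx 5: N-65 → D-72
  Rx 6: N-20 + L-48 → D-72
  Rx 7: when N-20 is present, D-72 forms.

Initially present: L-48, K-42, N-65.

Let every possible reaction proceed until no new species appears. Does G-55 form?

N-65 present → D-72 forms (Rx 5).
D-72 and N-65 present → G-55 forms (Rx 2).

Yes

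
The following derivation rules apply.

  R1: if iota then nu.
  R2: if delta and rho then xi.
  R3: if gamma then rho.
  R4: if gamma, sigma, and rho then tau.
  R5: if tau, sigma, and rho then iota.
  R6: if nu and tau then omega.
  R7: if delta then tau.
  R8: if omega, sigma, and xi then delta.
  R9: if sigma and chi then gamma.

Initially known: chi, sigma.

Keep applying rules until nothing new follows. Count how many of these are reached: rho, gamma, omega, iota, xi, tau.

5

sigma and chi hold, so gamma follows (R9).
From gamma, R3 gives rho.
gamma, sigma, and rho hold, so tau follows (R4).
From tau, sigma, and rho, R5 gives iota.
iota holds, so nu follows (R1).
nu and tau hold, so omega follows (R6).
rho: reached.
gamma: reached.
omega: reached.
iota: reached.
xi would need delta and rho (R2), but delta is never established.
tau: reached.
Reached: rho, gamma, omega, iota, and tau — 5 of the 6.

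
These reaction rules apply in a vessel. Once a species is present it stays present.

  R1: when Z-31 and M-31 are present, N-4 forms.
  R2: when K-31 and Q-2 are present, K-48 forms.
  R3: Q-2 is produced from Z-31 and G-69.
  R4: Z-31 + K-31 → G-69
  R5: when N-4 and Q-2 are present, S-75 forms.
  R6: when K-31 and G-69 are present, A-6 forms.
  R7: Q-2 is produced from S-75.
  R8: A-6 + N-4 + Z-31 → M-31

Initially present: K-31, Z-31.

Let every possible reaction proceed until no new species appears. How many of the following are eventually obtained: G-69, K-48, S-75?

2

Z-31 and K-31 present → G-69 forms (R4).
Z-31 and G-69 present → Q-2 forms (R3).
K-31 and Q-2 present → K-48 forms (R2).
G-69: reached.
K-48: reached.
S-75 would need N-4 and Q-2 (R5), but N-4 never forms.
Reached: G-69 and K-48 — 2 of the 3.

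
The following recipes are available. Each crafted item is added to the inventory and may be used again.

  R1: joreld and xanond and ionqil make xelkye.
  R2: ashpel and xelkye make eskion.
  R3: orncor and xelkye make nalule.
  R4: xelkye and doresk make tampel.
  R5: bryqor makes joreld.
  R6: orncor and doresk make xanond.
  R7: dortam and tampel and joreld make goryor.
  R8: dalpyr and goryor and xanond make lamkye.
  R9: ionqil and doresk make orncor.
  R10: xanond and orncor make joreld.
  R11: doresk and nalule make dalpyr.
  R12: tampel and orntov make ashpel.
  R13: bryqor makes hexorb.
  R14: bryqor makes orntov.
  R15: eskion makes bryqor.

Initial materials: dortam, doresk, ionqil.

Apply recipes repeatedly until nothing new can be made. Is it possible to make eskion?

eskion would need ashpel and xelkye (R2), but ashpel is never obtained.

No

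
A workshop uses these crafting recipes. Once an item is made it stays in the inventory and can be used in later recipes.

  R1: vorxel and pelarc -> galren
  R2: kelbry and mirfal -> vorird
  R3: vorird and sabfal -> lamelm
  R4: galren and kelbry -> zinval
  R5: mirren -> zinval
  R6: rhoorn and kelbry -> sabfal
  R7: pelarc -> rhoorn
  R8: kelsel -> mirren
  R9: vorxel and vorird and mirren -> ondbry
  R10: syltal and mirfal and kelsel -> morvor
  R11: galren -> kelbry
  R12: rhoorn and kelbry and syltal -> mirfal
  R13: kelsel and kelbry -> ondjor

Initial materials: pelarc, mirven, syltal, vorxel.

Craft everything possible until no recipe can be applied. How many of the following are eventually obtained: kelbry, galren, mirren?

Using R1, vorxel and pelarc make galren.
Using R11, galren makes kelbry.
kelbry: reached.
galren: reached.
mirren would need kelsel (R8), but kelsel is never obtained.
Reached: kelbry and galren — 2 of the 3.

2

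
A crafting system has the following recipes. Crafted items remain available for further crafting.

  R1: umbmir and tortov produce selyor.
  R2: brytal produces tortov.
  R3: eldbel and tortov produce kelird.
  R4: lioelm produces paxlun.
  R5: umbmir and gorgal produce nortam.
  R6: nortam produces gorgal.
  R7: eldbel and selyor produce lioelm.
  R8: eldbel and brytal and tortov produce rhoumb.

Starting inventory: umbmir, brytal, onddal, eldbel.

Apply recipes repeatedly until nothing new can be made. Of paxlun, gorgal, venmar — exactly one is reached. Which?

Using R2, brytal makes tortov.
Using R1, umbmir and tortov make selyor.
Using R7, eldbel and selyor make lioelm.
lioelm → paxlun (R4).
No rule produces venmar, and it is not given. gorgal would need nortam (R6), but nortam is never obtained.

paxlun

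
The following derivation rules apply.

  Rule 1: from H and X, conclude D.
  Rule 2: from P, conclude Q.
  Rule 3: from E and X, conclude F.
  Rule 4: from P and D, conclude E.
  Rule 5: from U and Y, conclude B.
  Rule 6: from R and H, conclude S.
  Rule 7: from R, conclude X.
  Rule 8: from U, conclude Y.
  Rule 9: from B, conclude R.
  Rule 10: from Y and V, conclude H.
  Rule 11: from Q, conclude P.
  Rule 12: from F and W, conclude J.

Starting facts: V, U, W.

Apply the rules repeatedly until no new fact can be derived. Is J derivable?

J would need F and W (Rule 12), but F is never established.

No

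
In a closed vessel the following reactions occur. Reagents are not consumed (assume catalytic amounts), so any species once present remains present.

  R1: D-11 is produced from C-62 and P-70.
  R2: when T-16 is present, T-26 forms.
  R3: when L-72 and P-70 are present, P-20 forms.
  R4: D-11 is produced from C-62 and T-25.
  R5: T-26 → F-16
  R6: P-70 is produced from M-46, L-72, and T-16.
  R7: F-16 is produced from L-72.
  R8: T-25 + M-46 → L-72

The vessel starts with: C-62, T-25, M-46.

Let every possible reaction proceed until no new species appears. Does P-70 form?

P-70 would need M-46, L-72, and T-16 (R6), but T-16 never forms.

No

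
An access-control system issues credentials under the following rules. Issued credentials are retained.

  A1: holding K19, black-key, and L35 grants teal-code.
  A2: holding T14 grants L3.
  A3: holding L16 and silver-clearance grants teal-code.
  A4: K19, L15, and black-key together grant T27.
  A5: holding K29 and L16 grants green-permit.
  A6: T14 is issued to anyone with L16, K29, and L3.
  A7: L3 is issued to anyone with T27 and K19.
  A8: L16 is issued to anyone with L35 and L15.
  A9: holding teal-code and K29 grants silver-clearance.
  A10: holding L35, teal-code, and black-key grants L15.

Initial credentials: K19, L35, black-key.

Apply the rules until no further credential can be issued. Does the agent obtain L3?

Yes

Holding K19, black-key, and L35 grants teal-code (A1).
Holding L35, teal-code, and black-key grants L15 (A10).
Holding K19, L15, and black-key grants T27 (A4).
Holding T27 and K19 grants L3 (A7).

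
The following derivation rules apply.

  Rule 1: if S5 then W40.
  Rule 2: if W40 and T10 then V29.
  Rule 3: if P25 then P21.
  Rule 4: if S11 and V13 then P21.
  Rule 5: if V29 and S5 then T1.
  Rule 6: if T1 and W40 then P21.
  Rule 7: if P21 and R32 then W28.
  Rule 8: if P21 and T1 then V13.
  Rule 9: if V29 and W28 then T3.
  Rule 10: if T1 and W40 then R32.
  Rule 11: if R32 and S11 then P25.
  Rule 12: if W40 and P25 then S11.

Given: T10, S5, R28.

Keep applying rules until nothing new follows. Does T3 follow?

From S5, Rule 1 gives W40.
W40 and T10 hold, so V29 follows (Rule 2).
From V29 and S5, Rule 5 gives T1.
From T1 and W40, Rule 10 gives R32.
From T1 and W40, Rule 6 gives P21.
From P21 and R32, Rule 7 gives W28.
V29 and W28 hold, so T3 follows (Rule 9).

Yes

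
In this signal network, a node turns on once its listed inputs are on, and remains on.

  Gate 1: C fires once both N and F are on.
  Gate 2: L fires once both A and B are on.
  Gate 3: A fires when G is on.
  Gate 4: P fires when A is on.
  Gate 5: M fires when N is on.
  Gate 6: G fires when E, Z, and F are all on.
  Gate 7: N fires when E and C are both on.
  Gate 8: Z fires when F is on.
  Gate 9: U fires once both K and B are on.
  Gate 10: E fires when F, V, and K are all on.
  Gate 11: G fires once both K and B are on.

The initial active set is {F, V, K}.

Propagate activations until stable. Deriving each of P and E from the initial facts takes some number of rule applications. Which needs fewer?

E: Gate 10: F, V, and K on → E on. [1 rule application]
P: Gate 8: F on → Z on. F, V, and K are on, so E fires (Gate 10). E, Z, and F are on, so G fires (Gate 6). Gate 3: G on → A on. Gate 4: A on → P on. [5 rule applications]
E needs fewer.

E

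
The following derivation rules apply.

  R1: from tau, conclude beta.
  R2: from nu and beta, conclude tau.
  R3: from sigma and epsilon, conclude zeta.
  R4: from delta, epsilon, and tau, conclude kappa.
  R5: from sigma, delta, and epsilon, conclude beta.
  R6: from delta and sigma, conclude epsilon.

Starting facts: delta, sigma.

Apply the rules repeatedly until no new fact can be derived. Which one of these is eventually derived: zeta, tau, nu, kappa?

zeta

delta and sigma hold, so epsilon follows (R6).
sigma and epsilon hold, so zeta follows (R3).
No rule produces nu, and it is not given. tau would need nu and beta (R2), but nu is never established. kappa would need delta, epsilon, and tau (R4), but tau is never established.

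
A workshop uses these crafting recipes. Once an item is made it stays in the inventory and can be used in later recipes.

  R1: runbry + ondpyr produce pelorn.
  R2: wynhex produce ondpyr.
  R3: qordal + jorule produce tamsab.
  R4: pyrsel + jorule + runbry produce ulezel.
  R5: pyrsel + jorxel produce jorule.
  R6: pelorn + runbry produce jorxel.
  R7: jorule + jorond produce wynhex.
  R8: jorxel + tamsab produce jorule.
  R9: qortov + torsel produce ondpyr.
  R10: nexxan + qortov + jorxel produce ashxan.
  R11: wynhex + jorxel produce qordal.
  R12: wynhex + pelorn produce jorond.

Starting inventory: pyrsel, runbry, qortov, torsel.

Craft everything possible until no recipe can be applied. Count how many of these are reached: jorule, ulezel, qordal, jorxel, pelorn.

4

qortov + torsel → ondpyr (R9).
runbry + ondpyr → pelorn (R1).
Using R6, pelorn and runbry make jorxel.
Using R5, pyrsel and jorxel make jorule.
pyrsel + jorule + runbry → ulezel (R4).
jorule: reached.
ulezel: reached.
qordal would need wynhex and jorxel (R11), but wynhex is never obtained.
jorxel: reached.
pelorn: reached.
Reached: jorule, ulezel, jorxel, and pelorn — 4 of the 5.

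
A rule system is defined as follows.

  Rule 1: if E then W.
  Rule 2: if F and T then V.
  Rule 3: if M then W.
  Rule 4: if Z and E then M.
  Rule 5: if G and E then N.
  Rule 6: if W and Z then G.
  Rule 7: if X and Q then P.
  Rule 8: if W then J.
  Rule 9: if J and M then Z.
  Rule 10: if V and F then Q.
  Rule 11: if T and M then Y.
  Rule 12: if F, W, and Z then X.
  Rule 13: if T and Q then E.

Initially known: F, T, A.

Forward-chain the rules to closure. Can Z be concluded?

No

Z would need J and M (Rule 9), but M is never established.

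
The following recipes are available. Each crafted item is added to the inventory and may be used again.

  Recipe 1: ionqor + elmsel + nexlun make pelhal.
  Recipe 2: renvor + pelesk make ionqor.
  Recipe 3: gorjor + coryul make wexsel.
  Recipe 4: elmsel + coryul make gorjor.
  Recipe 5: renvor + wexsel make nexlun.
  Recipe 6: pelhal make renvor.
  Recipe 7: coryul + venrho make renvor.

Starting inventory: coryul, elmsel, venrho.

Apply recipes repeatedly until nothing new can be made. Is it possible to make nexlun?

elmsel + coryul → gorjor (Recipe 4).
coryul + venrho → renvor (Recipe 7).
Using Recipe 3, gorjor and coryul make wexsel.
Using Recipe 5, renvor and wexsel make nexlun.

Yes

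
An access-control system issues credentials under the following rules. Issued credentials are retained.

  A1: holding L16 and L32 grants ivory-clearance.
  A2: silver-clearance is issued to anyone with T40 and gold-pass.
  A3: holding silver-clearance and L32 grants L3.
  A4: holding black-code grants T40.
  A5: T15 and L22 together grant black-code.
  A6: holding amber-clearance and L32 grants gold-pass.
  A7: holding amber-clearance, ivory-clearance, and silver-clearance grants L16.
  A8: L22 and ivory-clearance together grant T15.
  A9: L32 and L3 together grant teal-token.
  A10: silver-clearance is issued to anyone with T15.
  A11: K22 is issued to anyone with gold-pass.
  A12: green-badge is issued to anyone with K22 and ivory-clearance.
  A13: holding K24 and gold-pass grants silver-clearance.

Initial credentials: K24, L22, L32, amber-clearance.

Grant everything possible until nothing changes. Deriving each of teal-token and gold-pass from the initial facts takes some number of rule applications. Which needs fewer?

gold-pass

gold-pass: Holding amber-clearance and L32 grants gold-pass (A6). [1 rule application]
teal-token: Holding amber-clearance and L32 grants gold-pass (A6). Holding K24 and gold-pass grants silver-clearance (A13). Holding silver-clearance and L32 grants L3 (A3). Holding L32 and L3 grants teal-token (A9). [4 rule applications]
gold-pass needs fewer.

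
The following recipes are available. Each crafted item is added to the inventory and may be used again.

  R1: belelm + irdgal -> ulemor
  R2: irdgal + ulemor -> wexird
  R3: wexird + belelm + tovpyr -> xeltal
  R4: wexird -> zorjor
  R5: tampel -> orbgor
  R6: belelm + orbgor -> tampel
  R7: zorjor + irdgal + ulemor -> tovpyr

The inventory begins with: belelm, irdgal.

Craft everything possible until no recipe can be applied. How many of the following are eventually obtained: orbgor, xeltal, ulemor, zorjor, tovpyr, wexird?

Using R1, belelm and irdgal make ulemor.
irdgal + ulemor -> wexird (R2).
wexird -> zorjor (R4).
Using R7, zorjor, irdgal, and ulemor make tovpyr.
wexird + belelm + tovpyr -> xeltal (R3).
orbgor would need tampel (R5), but tampel is never obtained.
xeltal: reached.
ulemor: reached.
zorjor: reached.
tovpyr: reached.
wexird: reached.
Reached: xeltal, ulemor, zorjor, tovpyr, and wexird — 5 of the 6.

5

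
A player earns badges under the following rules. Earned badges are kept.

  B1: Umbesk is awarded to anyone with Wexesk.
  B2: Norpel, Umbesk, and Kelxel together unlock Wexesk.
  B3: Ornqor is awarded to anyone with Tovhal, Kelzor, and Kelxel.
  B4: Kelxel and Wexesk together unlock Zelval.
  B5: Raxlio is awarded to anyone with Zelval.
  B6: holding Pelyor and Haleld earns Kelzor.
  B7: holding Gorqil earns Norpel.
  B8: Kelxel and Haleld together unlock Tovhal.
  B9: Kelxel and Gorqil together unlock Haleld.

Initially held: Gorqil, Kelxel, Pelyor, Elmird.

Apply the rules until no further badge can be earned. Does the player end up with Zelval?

Zelval would need Kelxel and Wexesk (B4), but Wexesk is never earned.

No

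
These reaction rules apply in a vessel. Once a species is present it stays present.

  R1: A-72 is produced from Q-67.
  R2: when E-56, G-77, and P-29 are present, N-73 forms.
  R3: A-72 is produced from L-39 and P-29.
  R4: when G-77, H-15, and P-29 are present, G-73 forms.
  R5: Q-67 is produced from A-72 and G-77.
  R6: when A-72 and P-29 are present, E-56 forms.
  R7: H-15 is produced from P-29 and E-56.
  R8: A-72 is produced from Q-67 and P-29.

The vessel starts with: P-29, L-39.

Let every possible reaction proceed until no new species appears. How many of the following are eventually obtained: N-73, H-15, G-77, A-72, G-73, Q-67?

2

L-39 and P-29 present → A-72 forms (R3).
A-72 and P-29 present → E-56 forms (R6).
P-29 and E-56 present → H-15 forms (R7).
N-73 would need E-56, G-77, and P-29 (R2), but G-77 never forms.
H-15: reached.
No rule produces G-77, and it is not given.
A-72: reached.
G-73 would need G-77, H-15, and P-29 (R4), but G-77 never forms.
Q-67 would need A-72 and G-77 (R5), but G-77 never forms.
Reached: H-15 and A-72 — 2 of the 6.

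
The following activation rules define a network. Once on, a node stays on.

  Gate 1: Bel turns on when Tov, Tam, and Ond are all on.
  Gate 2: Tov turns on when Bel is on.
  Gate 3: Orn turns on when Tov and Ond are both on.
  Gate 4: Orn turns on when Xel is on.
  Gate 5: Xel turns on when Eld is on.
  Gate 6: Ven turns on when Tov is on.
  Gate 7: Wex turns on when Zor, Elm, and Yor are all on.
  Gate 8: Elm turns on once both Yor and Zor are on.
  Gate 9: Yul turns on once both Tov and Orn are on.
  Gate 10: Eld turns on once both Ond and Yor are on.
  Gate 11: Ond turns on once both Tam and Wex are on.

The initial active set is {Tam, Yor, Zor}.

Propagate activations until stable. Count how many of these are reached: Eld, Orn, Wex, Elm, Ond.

Gate 8: Yor and Zor on → Elm on.
Gate 7: Zor, Elm, and Yor on → Wex on.
Tam and Wex are on, so Ond turns on (Gate 11).
Gate 10: Ond and Yor on → Eld on.
Eld is on, so Xel turns on (Gate 5).
Gate 4: Xel on → Orn on.
Eld: reached.
Orn: reached.
Wex: reached.
Elm: reached.
Ond: reached.
All 5 are reached.

5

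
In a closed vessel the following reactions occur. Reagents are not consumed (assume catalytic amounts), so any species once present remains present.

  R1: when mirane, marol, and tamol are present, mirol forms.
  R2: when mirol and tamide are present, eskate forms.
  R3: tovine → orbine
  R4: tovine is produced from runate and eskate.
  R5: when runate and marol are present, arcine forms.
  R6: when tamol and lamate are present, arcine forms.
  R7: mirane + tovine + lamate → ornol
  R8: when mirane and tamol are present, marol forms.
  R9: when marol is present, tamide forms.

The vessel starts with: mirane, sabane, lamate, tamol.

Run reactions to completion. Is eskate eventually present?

Yes

mirane and tamol present → marol forms (R8).
marol present → tamide forms (R9).
mirane, marol, and tamol present → mirol forms (R1).
mirol and tamide present → eskate forms (R2).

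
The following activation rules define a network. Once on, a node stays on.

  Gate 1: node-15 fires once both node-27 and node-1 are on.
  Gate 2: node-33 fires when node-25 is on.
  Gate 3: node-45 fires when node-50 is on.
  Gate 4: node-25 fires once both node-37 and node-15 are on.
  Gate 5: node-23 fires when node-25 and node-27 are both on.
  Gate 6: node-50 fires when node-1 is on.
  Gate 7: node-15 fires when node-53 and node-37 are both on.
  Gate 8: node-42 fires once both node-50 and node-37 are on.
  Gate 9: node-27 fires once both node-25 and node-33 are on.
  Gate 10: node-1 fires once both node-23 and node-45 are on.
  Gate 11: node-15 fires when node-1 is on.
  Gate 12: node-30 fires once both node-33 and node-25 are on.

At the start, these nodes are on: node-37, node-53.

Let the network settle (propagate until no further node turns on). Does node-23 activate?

Yes

Gate 7: node-53 and node-37 on → node-15 on.
node-37 and node-15 are on, so node-25 fires (Gate 4).
node-25 is on, so node-33 fires (Gate 2).
Gate 9: node-25 and node-33 on → node-27 on.
Gate 5: node-25 and node-27 on → node-23 on.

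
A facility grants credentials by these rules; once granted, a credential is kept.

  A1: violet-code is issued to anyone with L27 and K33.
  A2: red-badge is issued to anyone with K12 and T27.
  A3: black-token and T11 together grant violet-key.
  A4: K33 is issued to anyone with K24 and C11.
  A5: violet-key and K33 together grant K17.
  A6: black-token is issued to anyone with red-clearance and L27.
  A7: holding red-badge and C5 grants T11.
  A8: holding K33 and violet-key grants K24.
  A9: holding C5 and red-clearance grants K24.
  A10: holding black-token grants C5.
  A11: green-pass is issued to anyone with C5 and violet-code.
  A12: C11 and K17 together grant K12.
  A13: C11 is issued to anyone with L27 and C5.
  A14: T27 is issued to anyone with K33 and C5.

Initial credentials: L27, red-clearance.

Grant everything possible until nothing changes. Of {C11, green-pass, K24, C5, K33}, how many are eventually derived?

Holding red-clearance and L27 grants black-token (A6).
Holding black-token grants C5 (A10).
Holding L27 and C5 grants C11 (A13).
Holding C5 and red-clearance grants K24 (A9).
Holding K24 and C11 grants K33 (A4).
Holding L27 and K33 grants violet-code (A1).
Holding C5 and violet-code grants green-pass (A11).
C11: reached.
green-pass: reached.
K24: reached.
C5: reached.
K33: reached.
All 5 are reached.

5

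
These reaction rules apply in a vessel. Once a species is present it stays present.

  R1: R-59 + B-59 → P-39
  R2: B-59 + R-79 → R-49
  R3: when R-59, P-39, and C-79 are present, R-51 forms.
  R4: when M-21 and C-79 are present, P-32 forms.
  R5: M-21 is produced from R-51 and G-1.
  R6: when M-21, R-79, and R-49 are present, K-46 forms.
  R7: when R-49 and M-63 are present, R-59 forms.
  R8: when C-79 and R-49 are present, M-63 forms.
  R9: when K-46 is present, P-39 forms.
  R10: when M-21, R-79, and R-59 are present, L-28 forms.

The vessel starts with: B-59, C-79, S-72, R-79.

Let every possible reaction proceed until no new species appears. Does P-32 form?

P-32 would need M-21 and C-79 (R4), but M-21 never forms.

No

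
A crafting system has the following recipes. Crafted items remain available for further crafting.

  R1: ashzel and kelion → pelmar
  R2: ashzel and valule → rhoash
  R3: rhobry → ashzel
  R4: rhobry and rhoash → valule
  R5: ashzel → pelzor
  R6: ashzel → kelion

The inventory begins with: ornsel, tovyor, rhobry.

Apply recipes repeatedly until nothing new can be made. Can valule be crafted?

No

valule would need rhobry and rhoash (R4), but rhoash is never obtained.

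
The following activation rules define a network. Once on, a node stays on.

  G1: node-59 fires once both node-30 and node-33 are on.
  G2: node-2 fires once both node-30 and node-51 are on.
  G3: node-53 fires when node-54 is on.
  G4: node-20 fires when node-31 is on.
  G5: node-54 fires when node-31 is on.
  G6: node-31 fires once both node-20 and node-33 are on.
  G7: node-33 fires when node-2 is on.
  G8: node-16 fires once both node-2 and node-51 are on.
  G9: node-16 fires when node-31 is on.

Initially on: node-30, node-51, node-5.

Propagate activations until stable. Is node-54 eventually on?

node-54 would need node-31 (G5), but node-31 never turns on.

No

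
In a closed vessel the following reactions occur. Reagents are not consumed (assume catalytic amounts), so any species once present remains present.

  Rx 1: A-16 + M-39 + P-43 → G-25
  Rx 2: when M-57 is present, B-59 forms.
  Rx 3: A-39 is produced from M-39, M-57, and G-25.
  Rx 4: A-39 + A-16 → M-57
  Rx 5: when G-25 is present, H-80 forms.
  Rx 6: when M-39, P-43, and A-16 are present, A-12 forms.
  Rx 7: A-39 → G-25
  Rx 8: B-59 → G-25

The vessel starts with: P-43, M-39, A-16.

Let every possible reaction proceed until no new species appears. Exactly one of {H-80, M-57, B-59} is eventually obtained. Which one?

H-80

A-16, M-39, and P-43 present → G-25 forms (Rx 1).
G-25 present → H-80 forms (Rx 5).
M-57 would need A-39 and A-16 (Rx 4), but A-39 never forms. B-59 would need M-57 (Rx 2), but M-57 never forms.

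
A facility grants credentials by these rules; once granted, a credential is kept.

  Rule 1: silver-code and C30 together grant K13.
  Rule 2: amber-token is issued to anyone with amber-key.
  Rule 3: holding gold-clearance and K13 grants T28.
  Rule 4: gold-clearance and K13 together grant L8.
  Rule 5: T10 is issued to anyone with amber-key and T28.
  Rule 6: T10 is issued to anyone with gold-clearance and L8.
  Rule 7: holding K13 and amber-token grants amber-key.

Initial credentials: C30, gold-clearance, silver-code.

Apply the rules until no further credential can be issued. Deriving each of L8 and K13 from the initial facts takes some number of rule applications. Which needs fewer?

K13: Holding silver-code and C30 grants K13 (Rule 1). [1 rule application]
L8: Holding silver-code and C30 grants K13 (Rule 1). Holding gold-clearance and K13 grants L8 (Rule 4). [2 rule applications]
K13 needs fewer.

K13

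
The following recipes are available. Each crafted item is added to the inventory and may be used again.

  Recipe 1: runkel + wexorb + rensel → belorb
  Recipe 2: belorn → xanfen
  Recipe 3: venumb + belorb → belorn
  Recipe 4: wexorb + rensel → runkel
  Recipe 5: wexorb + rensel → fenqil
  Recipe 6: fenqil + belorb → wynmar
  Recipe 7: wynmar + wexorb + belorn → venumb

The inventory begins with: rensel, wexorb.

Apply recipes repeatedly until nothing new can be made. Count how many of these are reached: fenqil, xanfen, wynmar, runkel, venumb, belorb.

4

wexorb + rensel → runkel (Recipe 4).
wexorb + rensel → fenqil (Recipe 5).
runkel + wexorb + rensel → belorb (Recipe 1).
Using Recipe 6, fenqil and belorb make wynmar.
fenqil: reached.
xanfen would need belorn (Recipe 2), but belorn is never obtained.
wynmar: reached.
runkel: reached.
venumb would need wynmar, wexorb, and belorn (Recipe 7), but belorn is never obtained.
belorb: reached.
Reached: fenqil, wynmar, runkel, and belorb — 4 of the 6.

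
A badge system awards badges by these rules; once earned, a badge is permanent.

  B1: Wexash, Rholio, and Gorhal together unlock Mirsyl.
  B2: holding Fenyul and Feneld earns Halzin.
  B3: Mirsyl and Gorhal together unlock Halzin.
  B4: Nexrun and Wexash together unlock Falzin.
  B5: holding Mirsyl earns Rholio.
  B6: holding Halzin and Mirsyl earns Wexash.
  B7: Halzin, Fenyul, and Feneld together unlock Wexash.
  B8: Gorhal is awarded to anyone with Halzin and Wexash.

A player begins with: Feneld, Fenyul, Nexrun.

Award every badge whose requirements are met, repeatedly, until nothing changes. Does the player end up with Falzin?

Yes

With Fenyul and Feneld, Halzin is earned (B2).
With Halzin, Fenyul, and Feneld, Wexash is earned (B7).
With Nexrun and Wexash, Falzin is earned (B4).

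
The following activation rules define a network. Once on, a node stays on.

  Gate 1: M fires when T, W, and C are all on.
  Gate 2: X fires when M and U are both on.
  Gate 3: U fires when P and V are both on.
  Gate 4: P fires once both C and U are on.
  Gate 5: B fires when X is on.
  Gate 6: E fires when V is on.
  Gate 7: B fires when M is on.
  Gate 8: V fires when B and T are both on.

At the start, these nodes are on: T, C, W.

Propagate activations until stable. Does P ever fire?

P would need C and U (Gate 4), but U never turns on.

No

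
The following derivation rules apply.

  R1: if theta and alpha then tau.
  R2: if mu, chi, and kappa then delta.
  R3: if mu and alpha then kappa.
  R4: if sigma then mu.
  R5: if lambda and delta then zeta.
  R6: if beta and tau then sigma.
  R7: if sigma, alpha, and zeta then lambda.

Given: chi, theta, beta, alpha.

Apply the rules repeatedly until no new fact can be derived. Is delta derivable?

From theta and alpha, R1 gives tau.
From beta and tau, R6 gives sigma.
From sigma, R4 gives mu.
mu and alpha hold, so kappa follows (R3).
From mu, chi, and kappa, R2 gives delta.

Yes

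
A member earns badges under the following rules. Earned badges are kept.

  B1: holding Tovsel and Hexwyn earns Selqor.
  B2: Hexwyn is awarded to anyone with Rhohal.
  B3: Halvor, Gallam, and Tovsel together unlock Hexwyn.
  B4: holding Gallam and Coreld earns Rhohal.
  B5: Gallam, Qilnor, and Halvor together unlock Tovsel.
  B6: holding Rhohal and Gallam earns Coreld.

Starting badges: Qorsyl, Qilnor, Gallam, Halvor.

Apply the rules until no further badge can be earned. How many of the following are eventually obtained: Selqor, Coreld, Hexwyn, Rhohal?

With Gallam, Qilnor, and Halvor, Tovsel is earned (B5).
With Halvor, Gallam, and Tovsel, Hexwyn is earned (B3).
With Tovsel and Hexwyn, Selqor is earned (B1).
Selqor: reached.
Coreld would need Rhohal and Gallam (B6), but Rhohal is never earned.
Hexwyn: reached.
Rhohal would need Gallam and Coreld (B4), but Coreld is never earned.
Reached: Selqor and Hexwyn — 2 of the 4.

2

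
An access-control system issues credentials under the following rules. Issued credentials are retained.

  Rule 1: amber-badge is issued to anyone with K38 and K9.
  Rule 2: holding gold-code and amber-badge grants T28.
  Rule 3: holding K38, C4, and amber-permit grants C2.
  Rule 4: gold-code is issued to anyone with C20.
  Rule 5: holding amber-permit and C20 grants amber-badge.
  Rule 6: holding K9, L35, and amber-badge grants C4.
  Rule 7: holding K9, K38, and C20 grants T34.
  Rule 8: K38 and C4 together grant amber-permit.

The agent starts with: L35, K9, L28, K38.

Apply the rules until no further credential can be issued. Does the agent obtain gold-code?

gold-code would need C20 (Rule 4), but C20 is never granted.

No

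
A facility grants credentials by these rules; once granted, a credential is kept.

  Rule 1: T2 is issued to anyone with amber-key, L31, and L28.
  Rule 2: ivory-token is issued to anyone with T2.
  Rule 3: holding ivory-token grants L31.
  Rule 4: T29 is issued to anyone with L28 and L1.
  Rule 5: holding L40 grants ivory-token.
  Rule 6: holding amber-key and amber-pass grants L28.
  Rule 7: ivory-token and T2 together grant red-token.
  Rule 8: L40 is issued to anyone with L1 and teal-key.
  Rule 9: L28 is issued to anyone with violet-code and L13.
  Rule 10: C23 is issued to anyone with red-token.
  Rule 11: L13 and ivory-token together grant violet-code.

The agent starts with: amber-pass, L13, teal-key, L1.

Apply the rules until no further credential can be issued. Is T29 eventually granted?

Holding L1 and teal-key grants L40 (Rule 8).
Holding L40 grants ivory-token (Rule 5).
Holding L13 and ivory-token grants violet-code (Rule 11).
Holding violet-code and L13 grants L28 (Rule 9).
Holding L28 and L1 grants T29 (Rule 4).

Yes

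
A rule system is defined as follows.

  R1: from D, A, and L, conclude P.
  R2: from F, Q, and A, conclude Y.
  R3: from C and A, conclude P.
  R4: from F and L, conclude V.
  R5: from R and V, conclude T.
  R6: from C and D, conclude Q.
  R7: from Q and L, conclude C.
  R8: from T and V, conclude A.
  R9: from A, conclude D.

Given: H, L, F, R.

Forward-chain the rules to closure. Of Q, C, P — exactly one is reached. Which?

From F and L, R4 gives V.
R and V hold, so T follows (R5).
From T and V, R8 gives A.
From A, R9 gives D.
From D, A, and L, R1 gives P.
C would need Q and L (R7), but Q is never established. Q would need C and D (R6), but C is never established.

P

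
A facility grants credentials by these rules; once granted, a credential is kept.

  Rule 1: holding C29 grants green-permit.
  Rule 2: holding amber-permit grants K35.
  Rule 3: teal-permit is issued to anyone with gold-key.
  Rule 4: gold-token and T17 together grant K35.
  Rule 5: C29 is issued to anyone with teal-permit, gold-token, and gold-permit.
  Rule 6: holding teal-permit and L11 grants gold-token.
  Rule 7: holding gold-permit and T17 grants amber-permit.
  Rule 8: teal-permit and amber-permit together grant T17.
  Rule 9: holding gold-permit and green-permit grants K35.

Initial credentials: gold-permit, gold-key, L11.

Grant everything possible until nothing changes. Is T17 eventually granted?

T17 would need teal-permit and amber-permit (Rule 8), but amber-permit is never granted.

No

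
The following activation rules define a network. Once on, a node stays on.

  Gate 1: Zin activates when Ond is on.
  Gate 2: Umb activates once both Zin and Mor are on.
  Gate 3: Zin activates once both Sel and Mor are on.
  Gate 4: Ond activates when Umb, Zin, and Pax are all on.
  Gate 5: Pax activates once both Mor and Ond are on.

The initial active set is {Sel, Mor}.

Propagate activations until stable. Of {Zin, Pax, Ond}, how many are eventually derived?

1

Gate 3: Sel and Mor on → Zin on.
Zin: reached.
Pax would need Mor and Ond (Gate 5), but Ond never turns on.
Ond would need Umb, Zin, and Pax (Gate 4), but Pax never turns on.
Reached: Zin — 1 of the 3.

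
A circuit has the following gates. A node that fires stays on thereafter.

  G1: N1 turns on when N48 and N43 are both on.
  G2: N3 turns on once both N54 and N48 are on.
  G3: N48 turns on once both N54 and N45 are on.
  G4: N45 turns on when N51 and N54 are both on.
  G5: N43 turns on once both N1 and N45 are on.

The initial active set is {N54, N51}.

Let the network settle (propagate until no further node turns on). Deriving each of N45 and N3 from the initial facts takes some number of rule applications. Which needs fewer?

N45

N45: G4: N51 and N54 on → N45 on. [1 rule application]
N3: G4: N51 and N54 on → N45 on. G3: N54 and N45 on → N48 on. G2: N54 and N48 on → N3 on. [3 rule applications]
N45 needs fewer.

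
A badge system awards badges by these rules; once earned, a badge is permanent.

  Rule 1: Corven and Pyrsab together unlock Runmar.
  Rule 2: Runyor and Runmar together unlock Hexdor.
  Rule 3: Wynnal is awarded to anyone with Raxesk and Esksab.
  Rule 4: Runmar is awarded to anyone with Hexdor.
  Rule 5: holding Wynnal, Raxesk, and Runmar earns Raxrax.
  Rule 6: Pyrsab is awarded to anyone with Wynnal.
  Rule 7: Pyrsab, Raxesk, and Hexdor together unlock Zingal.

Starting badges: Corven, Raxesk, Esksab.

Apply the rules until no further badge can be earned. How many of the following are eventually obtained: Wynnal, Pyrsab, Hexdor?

2

With Raxesk and Esksab, Wynnal is earned (Rule 3).
With Wynnal, Pyrsab is earned (Rule 6).
Wynnal: reached.
Pyrsab: reached.
Hexdor would need Runyor and Runmar (Rule 2), but Runyor is never earned.
Reached: Wynnal and Pyrsab — 2 of the 3.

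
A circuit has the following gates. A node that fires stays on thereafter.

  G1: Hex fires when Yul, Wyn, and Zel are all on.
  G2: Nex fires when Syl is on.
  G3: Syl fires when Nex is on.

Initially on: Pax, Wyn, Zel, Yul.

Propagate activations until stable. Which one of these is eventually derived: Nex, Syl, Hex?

G1: Yul, Wyn, and Zel on → Hex on.
Syl would need Nex (G3), but Nex never turns on. Nex would need Syl (G2), but Syl never turns on.

Hex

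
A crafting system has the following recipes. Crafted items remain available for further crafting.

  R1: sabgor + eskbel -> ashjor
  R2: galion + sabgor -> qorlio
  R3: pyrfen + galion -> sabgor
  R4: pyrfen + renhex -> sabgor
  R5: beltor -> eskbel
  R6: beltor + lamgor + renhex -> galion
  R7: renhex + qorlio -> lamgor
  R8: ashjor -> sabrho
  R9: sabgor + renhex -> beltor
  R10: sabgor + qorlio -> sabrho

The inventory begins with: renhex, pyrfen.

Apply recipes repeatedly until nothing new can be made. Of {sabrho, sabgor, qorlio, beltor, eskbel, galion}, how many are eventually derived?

4

pyrfen + renhex -> sabgor (R4).
sabgor + renhex -> beltor (R9).
beltor -> eskbel (R5).
Using R1, sabgor and eskbel make ashjor.
ashjor -> sabrho (R8).
sabrho: reached.
sabgor: reached.
qorlio would need galion and sabgor (R2), but galion is never obtained.
beltor: reached.
eskbel: reached.
galion would need beltor, lamgor, and renhex (R6), but lamgor is never obtained.
Reached: sabrho, sabgor, beltor, and eskbel — 4 of the 6.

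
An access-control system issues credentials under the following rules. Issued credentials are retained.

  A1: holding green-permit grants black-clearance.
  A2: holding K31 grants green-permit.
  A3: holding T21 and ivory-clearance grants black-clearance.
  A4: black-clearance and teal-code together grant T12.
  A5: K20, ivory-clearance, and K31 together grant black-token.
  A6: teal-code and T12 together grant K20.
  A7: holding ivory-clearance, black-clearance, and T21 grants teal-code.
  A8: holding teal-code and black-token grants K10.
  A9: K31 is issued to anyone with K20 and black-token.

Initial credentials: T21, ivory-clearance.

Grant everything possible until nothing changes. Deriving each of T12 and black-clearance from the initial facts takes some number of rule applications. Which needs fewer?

black-clearance: Holding T21 and ivory-clearance grants black-clearance (A3). [1 rule application]
T12: Holding T21 and ivory-clearance grants black-clearance (A3). Holding ivory-clearance, black-clearance, and T21 grants teal-code (A7). Holding black-clearance and teal-code grants T12 (A4). [3 rule applications]
black-clearance needs fewer.

black-clearance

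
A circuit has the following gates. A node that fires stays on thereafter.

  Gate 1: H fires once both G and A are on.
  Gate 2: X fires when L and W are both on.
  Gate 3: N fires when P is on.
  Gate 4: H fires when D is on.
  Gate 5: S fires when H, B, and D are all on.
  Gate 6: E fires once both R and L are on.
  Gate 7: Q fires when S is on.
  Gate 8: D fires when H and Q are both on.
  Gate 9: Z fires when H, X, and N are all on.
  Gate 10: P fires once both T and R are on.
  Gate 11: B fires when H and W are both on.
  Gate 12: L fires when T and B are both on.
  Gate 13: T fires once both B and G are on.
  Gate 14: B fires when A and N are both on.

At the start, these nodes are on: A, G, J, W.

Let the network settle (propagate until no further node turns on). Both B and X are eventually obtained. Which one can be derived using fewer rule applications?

B: G and A are on, so H fires (Gate 1). H and W are on, so B fires (Gate 11). [2 rule applications]
X: G and A are on, so H fires (Gate 1). Gate 11: H and W on → B on. B and G are on, so T fires (Gate 13). Gate 12: T and B on → L on. L and W are on, so X fires (Gate 2). [5 rule applications]
B needs fewer.

B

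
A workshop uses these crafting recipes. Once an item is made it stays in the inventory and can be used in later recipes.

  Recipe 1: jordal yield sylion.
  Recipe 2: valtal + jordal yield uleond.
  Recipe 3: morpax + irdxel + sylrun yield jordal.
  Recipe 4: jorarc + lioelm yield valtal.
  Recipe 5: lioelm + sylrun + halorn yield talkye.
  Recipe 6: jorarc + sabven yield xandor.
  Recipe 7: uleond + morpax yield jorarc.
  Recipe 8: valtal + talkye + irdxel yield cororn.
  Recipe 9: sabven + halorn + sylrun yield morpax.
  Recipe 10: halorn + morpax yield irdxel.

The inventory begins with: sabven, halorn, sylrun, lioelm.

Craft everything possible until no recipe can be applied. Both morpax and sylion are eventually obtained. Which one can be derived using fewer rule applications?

morpax: Using Recipe 9, sabven, halorn, and sylrun make morpax. [1 rule application]
sylion: sabven + halorn + sylrun → morpax (Recipe 9). halorn + morpax → irdxel (Recipe 10). Using Recipe 3, morpax, irdxel, and sylrun make jordal. Using Recipe 1, jordal makes sylion. [4 rule applications]
morpax needs fewer.

morpax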